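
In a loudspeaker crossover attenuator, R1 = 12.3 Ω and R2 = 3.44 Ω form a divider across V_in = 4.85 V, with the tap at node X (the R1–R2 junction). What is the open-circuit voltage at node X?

Open-circuit (no load on X): V_th = V_in · R2/(R1 + R2) = 4.85 × 3.44/(12.30 + 3.44) = 1.060 V.

V_th ≈ 1.06 V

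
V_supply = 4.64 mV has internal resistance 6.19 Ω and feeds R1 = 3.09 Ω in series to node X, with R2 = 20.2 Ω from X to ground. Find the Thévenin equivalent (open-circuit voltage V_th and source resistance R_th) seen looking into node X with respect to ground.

V_th ≈ 3.18 mV, R_th ≈ 6.36 Ω

R1' = 6.19 + 3.09 = 9.280 Ω (source resistance + R1).
With X open, the divider is unloaded: V_th = 4.64 × 20.2/29.48 = 3.179 mV.
Zeroing V_supply shorts the top of R1' to ground, so R_th = R1' ‖ R2 = 6.359 Ω.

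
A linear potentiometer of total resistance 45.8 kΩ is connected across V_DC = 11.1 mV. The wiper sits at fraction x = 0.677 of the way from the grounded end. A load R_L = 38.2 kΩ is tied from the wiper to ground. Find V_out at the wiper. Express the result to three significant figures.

Split the track: R_lower = x·R_p = 31.01 kΩ, R_upper = (1−x)·R_p = 14.79 kΩ.
R_L loads the lower segment: effective lower R = 17.11 kΩ.
Loaded-divider output: V_out = 11.1 × 0.5364 = 5.954 mV.

V_out ≈ 5.95 mV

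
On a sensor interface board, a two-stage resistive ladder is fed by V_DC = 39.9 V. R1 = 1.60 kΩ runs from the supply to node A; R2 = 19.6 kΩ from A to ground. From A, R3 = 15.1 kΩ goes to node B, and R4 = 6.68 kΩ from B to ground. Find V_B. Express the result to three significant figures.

V_B ≈ 10.6 V

Looking into the second stage from A: R3 + R4 = 21.78 kΩ appears in parallel with R2.
Effective lower resistance at A: R2 ‖ 21.78 = 10.32 kΩ.
V_A = 39.9 × 10.32/(1.60 + 10.32) = 34.54 V.
Then the unloaded second divider: V_B = V_A × R4/(R3+R4) = 34.54 × 0.3067 = 10.59 V.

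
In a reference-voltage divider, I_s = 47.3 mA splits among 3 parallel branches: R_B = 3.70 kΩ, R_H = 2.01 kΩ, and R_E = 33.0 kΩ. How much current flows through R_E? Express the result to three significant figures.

Conductances: ΣG = 1/3.70 + 1/2.01 + 1/33.0 = 0.7981 (1/kΩ).
R_E takes the fraction G_k/ΣG = 0.03030/0.7981 = 0.03797, so I = 47.3 × 0.03797 = 1.796 mA.

I ≈ 1.80 mA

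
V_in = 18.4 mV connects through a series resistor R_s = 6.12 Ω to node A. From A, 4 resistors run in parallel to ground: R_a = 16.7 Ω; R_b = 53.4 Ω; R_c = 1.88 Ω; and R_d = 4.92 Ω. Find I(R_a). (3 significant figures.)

Combine the parallel branches: R_p = (1/16.7 + 1/53.4 + 1/1.88 + 1/4.92)⁻¹ = 1.229 Ω.
V_A by voltage divider: V_A = 18.4 × 1.229/(6.12 + 1.229) = 3.077 mV.
Branch current I = V_A/R_a = 3.077/16.7 = 0.1842 mA.

I ≈ 0.184 mA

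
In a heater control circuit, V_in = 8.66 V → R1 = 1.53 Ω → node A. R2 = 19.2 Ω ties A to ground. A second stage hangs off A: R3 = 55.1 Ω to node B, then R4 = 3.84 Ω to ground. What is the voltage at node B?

Node A sees R2 in parallel with the series input of stage 2, R3 + R4 = 58.94 Ω.
Effective lower resistance at A: R2 ‖ 58.94 = 14.48 Ω.
V_A = 8.66 × 14.48/(1.53 + 14.48) = 7.833 V.
V_B = V_A × 0.06515 = 0.5103 V.

V_B ≈ 0.510 V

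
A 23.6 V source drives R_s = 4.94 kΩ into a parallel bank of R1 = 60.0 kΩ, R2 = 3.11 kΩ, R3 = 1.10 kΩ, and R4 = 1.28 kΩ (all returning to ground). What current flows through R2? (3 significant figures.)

Parallel bank: R_p = 1/(1/60.0 + 1/3.11 + 1/1.10 + 1/1.28) = 0.4930 kΩ.
V_A = 23.6 × 0.4930/5.433 = 2.141 V.
I(R2) = V_A / R2 = 2.141/3.11 = 0.6885 mA.

I ≈ 0.689 mA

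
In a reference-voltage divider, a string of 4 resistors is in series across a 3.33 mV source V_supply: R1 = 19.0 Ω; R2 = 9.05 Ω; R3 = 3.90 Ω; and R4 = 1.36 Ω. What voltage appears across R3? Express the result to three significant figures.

V ≈ 0.390 mV

ΣR = 19.0 + 9.05 + 3.90 + 1.36 = 33.31 Ω.
V = V_supply · R/ΣR = 3.33 × 0.1171 = 0.3899 mV.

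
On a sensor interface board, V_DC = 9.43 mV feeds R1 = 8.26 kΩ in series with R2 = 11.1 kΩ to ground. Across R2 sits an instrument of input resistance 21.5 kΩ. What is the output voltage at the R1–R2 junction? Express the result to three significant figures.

V_out ≈ 4.43 mV

First combine the lower leg with the load: R2 ‖ R_L = 7.321 kΩ.
Then V_out = V_DC · R2'/(R1 + R2') = 9.43 × 7.321/15.58 = 4.431 mV.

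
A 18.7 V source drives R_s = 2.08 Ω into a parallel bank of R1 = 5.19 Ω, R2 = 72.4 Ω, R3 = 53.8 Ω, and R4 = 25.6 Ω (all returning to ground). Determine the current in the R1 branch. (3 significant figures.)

Combine the parallel branches: R_p = (1/5.19 + 1/72.4 + 1/53.8 + 1/25.6)⁻¹ = 3.786 Ω.
V_A = 18.7 × 3.786/5.866 = 12.07 V.
I(R1) = V_A / R1 = 12.07/5.19 = 2.325 A.

I ≈ 2.33 A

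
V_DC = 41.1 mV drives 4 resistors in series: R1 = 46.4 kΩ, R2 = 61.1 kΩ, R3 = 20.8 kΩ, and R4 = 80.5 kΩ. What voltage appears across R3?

V ≈ 4.09 mV

Series total: ΣR = 46.4 + 61.1 + 20.8 + 80.5 = 208.8 kΩ.
Voltage divider: V = V_DC · (20.80 / 208.8) = 41.1 × 0.09962 = 4.094 mV.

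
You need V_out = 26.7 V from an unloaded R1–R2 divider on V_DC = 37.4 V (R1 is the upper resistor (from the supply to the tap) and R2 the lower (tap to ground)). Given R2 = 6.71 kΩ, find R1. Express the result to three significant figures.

V_out/V_DC = R2/(R1+R2) = 0.7139.
So R1 = R2 · (V_DC/V_out − 1) = 6.71 × (37.4/26.7 − 1) = 6.71 × 0.4007 = 2.689 kΩ.

R1 ≈ 2.69 kΩ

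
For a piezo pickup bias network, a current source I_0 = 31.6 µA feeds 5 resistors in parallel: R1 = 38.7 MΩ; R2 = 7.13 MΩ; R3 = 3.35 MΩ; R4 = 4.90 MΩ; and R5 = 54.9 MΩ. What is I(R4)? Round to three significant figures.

I ≈ 9.39 µA

ΣG = 1/38.7 + 1/7.13 + 1/3.35 + 1/4.90 + 1/54.9 = 0.6869.
R4 takes the fraction G_k/ΣG = 0.2041/0.6869 = 0.2971, so I = 31.6 × 0.2971 = 9.389 µA.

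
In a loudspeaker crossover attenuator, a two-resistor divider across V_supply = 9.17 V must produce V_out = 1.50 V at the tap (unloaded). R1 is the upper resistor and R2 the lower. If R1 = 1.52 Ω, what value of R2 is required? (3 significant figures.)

R2 ≈ 0.297 Ω

V_out/V_supply = R2/(R1+R2) = 0.1636.
R2 = R1 · 0.1636/(1 − 0.1636) = 0.2973 Ω.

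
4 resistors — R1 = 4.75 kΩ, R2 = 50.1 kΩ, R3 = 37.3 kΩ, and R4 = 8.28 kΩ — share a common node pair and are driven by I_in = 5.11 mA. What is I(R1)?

ΣG = 1/4.75 + 1/50.1 + 1/37.3 + 1/8.28 = 0.3781.
R1 takes the fraction G_k/ΣG = 0.2105/0.3781 = 0.5568, so I = 5.11 × 0.5568 = 2.845 mA.

I ≈ 2.85 mA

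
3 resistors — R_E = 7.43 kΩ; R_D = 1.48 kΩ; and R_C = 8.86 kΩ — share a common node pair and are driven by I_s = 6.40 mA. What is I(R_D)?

Total conductance ΣG = 1/7.43 + 1/1.48 + 1/8.86 = 0.9231 (units of 1/kΩ).
R_D takes the fraction G_k/ΣG = 0.6757/0.9231 = 0.7319, so I = 6.40 × 0.7319 = 4.684 mA.

I ≈ 4.68 mA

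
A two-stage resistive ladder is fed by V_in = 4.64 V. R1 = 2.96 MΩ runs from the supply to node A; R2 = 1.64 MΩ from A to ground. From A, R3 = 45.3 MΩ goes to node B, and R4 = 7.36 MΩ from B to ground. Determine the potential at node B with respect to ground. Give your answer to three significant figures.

V_B ≈ 0.227 V

Looking into the second stage from A: R3 + R4 = 52.66 MΩ appears in parallel with R2.
R2 ‖ (R3+R4) = 1.590 MΩ.
First divider: V_A = V_in · 1.590/(2.96 + 1.590) = 1.622 V.
V_B = V_A × 0.1398 = 0.2267 V.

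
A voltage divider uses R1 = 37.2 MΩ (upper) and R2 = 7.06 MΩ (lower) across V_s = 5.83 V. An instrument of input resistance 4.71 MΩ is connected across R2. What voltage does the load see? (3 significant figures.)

V_out ≈ 0.412 V

First combine the lower leg with the load: R2 ‖ R_L = 2.825 MΩ.
Then V_out = V_s · R2'/(R1 + R2') = 5.83 × 2.825/40.03 = 0.4115 V.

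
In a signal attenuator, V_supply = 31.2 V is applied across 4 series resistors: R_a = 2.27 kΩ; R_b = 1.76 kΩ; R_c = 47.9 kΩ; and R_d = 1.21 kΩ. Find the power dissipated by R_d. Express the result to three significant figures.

The common current is I = 31.2/53.14 = 0.5871 mA.
P(R_d) = I²·R_d = (0.5871)² × 1.21 = 0.4171 mW.

P ≈ 0.417 mW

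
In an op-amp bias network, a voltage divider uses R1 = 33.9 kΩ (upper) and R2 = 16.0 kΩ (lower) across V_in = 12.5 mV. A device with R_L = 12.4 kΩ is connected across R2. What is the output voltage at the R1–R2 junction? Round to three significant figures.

V_out ≈ 2.14 mV

First combine the lower leg with the load: R2 ‖ R_L = 6.986 kΩ.
Now apply the divider: V_out = 12.5 × 0.1709 = 2.136 mV.
(Unloaded it would be 4.01 mV; the load pulls it down.)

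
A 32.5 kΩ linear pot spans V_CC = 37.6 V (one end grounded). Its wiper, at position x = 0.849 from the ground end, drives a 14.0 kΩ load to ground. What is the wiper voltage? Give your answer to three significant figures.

V_out ≈ 24.6 V

Split the track: R_lower = x·R_p = 27.59 kΩ, R_upper = (1−x)·R_p = 4.908 kΩ.
R_L loads the lower segment: effective lower R = 9.288 kΩ.
Loaded-divider output: V_out = 37.6 × 0.6543 = 24.60 V.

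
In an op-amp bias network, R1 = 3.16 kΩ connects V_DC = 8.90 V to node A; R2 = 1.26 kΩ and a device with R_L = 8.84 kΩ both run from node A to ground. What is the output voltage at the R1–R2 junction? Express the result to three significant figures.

V_out ≈ 2.30 V

The load sits in parallel with R2, giving an effective lower resistance R2' = R2·R_L/(R2+R_L) = 1.103 kΩ.
Now apply the divider: V_out = 8.90 × 0.2587 = 2.302 V.
(Unloaded it would be 2.54 V; the load pulls it down.)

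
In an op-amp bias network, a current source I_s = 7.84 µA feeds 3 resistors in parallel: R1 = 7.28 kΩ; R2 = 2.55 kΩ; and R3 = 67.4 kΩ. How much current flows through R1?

ΣG = 1/7.28 + 1/2.55 + 1/67.4 = 0.5444.
R1 takes the fraction G_k/ΣG = 0.1374/0.5444 = 0.2523, so I = 7.84 × 0.2523 = 1.978 µA.

I ≈ 1.98 µA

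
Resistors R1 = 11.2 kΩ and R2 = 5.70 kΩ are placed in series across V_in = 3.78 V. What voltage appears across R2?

V ≈ 1.27 V

Total series resistance ΣR = 11.2 + 5.70 = 16.90 kΩ.
Voltage divider: V = V_in · (5.700 / 16.90) = 3.78 × 0.3373 = 1.275 V.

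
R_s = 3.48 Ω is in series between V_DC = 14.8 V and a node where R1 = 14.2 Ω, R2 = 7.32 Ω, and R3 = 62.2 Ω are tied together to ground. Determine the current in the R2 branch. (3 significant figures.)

I ≈ 1.14 A

Equivalent of the parallel group: R_p = 4.482 Ω.
Node voltage V_A = V_DC · R_p/(R_s + R_p) = 14.8 × 0.5629 = 8.331 V.
I(R2) = V_A / R2 = 8.331/7.32 = 1.138 A.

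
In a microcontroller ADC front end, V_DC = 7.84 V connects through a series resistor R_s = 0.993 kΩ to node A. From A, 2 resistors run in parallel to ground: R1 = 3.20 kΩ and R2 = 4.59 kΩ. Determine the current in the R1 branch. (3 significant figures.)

Parallel bank: R_p = 1/(1/3.20 + 1/4.59) = 1.885 kΩ.
V_A = 7.84 × 1.885/2.878 = 5.135 V.
I(R1) = V_A / R1 = 5.135/3.20 = 1.605 mA.
(Check via current divider: I_total = 2.724 mA; share G_k/ΣG = 0.5892 → same result.)

I ≈ 1.60 mA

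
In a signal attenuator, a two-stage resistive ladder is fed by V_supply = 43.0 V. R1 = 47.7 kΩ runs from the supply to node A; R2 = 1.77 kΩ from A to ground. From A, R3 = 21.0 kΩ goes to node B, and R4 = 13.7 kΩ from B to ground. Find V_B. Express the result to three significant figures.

V_B ≈ 0.579 V

Looking into the second stage from A: R3 + R4 = 34.70 kΩ appears in parallel with R2.
R2 ‖ (R3+R4) = 1.684 kΩ.
V_A = 43.0 × 1.684/(47.7 + 1.684) = 1.466 V.
Stage 2 is unloaded, so V_B = V_A · R4/(R3+R4) = 1.466 × 13.7/34.70 = 0.5789 V.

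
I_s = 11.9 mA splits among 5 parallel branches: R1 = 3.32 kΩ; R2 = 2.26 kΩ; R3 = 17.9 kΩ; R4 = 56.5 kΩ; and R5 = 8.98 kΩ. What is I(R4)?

I ≈ 0.227 mA

ΣG = 1/3.32 + 1/2.26 + 1/17.9 + 1/56.5 + 1/8.98 = 0.9286.
Current divider: I(R4) = I_s · G_k/ΣG = 11.9 × (0.01770/0.9286) = 11.9 × 0.01906 = 0.2268 mA.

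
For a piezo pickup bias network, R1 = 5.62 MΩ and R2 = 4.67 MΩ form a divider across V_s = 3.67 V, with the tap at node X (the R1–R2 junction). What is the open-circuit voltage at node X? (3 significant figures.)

V_th ≈ 1.67 V

V_th is the unloaded tap voltage: V_s · R2/(R1+R2) = 3.67 × 0.4538 = 1.666 V.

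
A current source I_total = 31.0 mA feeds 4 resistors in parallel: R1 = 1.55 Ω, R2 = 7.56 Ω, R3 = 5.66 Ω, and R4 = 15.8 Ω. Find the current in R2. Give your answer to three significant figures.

Conductances: ΣG = 1/1.55 + 1/7.56 + 1/5.66 + 1/15.8 = 1.017 (1/Ω).
R2 takes the fraction G_k/ΣG = 0.1323/1.017 = 0.1300, so I = 31.0 × 0.1300 = 4.030 mA.

I ≈ 4.03 mA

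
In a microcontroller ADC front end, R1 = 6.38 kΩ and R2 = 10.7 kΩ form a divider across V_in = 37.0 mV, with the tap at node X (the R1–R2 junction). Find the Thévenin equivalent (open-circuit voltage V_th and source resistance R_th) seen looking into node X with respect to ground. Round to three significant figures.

V_th ≈ 23.2 mV, R_th ≈ 4.00 kΩ

With X open, the divider is unloaded: V_th = 37.0 × 10.7/17.08 = 23.18 mV.
With V_in suppressed (replaced by a short), R_th = R1 ‖ R2 = (6.380 × 10.7)/(6.380 + 10.7) = 3.997 kΩ.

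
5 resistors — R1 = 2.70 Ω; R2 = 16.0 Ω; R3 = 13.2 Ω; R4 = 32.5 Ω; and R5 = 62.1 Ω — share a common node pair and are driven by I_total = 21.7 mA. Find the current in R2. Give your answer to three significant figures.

ΣG = 1/2.70 + 1/16.0 + 1/13.2 + 1/32.5 + 1/62.1 = 0.5555.
R2 takes the fraction G_k/ΣG = 0.06250/0.5555 = 0.1125, so I = 21.7 × 0.1125 = 2.441 mA.

I ≈ 2.44 mA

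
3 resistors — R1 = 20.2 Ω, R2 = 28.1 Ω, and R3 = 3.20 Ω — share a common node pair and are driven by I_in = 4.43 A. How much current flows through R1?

I ≈ 0.552 A

Conductances: ΣG = 1/20.2 + 1/28.1 + 1/3.20 = 0.3976 (1/Ω).
By the current-divider rule, I = I_in · G_k/ΣG = 4.43 × 0.1245 = 0.5516 A.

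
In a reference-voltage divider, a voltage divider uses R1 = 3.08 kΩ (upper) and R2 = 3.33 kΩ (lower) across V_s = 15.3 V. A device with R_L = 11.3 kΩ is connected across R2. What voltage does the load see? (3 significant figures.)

V_out ≈ 6.96 V

First combine the lower leg with the load: R2 ‖ R_L = 2.572 kΩ.
Now apply the divider: V_out = 15.3 × 0.4551 = 6.962 V.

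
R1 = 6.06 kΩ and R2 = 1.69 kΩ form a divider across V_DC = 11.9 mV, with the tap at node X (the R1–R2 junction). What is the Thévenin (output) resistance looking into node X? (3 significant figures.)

Zeroing V_DC shorts the top of R1 to ground, so R_th = R1 ‖ R2 = 1.321 kΩ.

R_th ≈ 1.32 kΩ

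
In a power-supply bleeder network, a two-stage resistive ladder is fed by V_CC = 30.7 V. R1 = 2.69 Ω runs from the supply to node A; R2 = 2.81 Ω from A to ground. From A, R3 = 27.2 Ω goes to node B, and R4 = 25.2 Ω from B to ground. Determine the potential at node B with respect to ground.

Looking into the second stage from A: R3 + R4 = 52.40 Ω appears in parallel with R2.
R2 ‖ (R3+R4) = 2.667 Ω.
First divider: V_A = V_CC · 2.667/(2.69 + 2.667) = 15.28 V.
Then the unloaded second divider: V_B = V_A × R4/(R3+R4) = 15.28 × 0.4809 = 7.350 V.

V_B ≈ 7.35 V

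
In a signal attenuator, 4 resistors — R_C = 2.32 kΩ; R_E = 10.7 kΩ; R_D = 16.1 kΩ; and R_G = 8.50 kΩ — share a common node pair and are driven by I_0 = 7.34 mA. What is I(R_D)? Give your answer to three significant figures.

ΣG = 1/2.32 + 1/10.7 + 1/16.1 + 1/8.50 = 0.7043.
Current divider: I(R_D) = I_0 · G_k/ΣG = 7.34 × (0.06211/0.7043) = 7.34 × 0.08820 = 0.6474 mA.

I ≈ 0.647 mA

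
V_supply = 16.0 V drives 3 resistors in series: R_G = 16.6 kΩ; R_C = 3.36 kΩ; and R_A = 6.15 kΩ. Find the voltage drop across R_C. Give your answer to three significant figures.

Series total: ΣR = 16.6 + 3.36 + 6.15 = 26.11 kΩ.
By the voltage-divider rule, V = 16.0 × 3.360/26.11 = 2.059 V.

V ≈ 2.06 V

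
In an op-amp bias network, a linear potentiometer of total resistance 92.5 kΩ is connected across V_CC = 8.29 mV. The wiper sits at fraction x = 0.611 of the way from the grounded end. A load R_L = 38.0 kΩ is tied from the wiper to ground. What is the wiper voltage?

V_out ≈ 3.21 mV

Split the track: R_lower = x·R_p = 56.52 kΩ, R_upper = (1−x)·R_p = 35.98 kΩ.
(x·R_p) ‖ R_L = 22.72 kΩ.
V_out = 8.29 × 22.72/(35.98 + 22.72) = 3.209 mV.
(Unloaded: V_out = x·V_CC = 5.07 mV.)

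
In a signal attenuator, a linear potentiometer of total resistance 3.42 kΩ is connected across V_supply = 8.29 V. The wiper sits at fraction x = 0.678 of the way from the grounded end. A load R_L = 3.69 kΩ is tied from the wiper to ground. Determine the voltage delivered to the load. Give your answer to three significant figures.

The pot divides into 1.101 kΩ above the wiper and 2.319 kΩ below.
R_L loads the lower segment: effective lower R = 1.424 kΩ.
V_out = 8.29 × 1.424/(1.101 + 1.424) = 4.675 V.

V_out ≈ 4.67 V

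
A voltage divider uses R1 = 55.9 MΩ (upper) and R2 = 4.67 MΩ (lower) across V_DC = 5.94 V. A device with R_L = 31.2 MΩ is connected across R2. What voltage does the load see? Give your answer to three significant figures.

V_out ≈ 0.402 V

R2 ‖ R_L = (4.67 × 31.2)/(4.67 + 31.2) = 4.062 MΩ.
Voltage divider with the loaded lower leg: V_out = 5.94 × 4.062/(55.9 + 4.062) = 5.94 × 0.06774 = 0.4024 V.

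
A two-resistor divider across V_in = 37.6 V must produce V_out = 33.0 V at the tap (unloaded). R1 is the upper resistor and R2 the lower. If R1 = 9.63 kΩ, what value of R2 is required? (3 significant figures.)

Required fraction k = V_out/V_in = 0.8777.
So R2 = R1 · V_out/(V_in − V_out) = 9.63 × 33.0/(37.6 − 33.0) = 9.63 × 7.174 = 69.08 kΩ.

R2 ≈ 69.1 kΩ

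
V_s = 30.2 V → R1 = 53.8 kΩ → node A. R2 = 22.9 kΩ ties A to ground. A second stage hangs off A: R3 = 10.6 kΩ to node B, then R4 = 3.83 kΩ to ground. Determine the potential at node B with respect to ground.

V_B ≈ 1.13 V

Looking into the second stage from A: R3 + R4 = 14.43 kΩ appears in parallel with R2.
Effective lower resistance at A: R2 ‖ 14.43 = 8.852 kΩ.
First divider: V_A = V_s · 8.852/(53.8 + 8.852) = 4.267 V.
Then the unloaded second divider: V_B = V_A × R4/(R3+R4) = 4.267 × 0.2654 = 1.133 V.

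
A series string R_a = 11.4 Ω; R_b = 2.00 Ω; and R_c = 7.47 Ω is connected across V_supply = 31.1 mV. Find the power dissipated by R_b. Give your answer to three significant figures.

The common current is I = 31.1/20.87 = 1.490 mA.
P(R_b) = I²·R_b = (1.490)² × 2.00 = 4.441 µW.

P ≈ 4.44 µW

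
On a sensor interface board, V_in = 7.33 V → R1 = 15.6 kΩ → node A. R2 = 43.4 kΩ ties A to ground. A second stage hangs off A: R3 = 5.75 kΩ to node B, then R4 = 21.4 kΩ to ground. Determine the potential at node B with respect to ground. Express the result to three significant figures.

Node A sees R2 in parallel with the series input of stage 2, R3 + R4 = 27.15 kΩ.
Effective lower resistance at A: R2 ‖ 27.15 = 16.70 kΩ.
First divider: V_A = V_in · 16.70/(15.6 + 16.70) = 3.790 V.
V_B = V_A × 0.7882 = 2.987 V.

V_B ≈ 2.99 V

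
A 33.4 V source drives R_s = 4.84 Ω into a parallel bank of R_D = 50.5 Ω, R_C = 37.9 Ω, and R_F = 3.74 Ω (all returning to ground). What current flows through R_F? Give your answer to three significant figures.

Parallel bank: R_p = 1/(1/50.5 + 1/37.9 + 1/3.74) = 3.189 Ω.
V_A by voltage divider: V_A = 33.4 × 3.189/(4.84 + 3.189) = 13.27 V.
I(R_F) = V_A / R_F = 13.27/3.74 = 3.547 A.

I ≈ 3.55 A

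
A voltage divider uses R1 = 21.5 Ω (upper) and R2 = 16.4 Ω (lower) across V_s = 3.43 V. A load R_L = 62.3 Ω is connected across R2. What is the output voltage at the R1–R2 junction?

V_out ≈ 1.29 V

The load sits in parallel with R2, giving an effective lower resistance R2' = R2·R_L/(R2+R_L) = 12.98 Ω.
Then V_out = V_s · R2'/(R1 + R2') = 3.43 × 12.98/34.48 = 1.291 V.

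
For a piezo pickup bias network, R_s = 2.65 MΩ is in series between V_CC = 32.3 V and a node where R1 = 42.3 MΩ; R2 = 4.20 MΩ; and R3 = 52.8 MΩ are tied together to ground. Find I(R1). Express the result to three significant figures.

Parallel bank: R_p = 1/(1/42.3 + 1/4.20 + 1/52.8) = 3.563 MΩ.
V_A = 32.3 × 3.563/6.213 = 18.52 V.
Branch current I = V_A/R1 = 18.52/42.3 = 0.4379 µA.
(Equivalently: I_total = 5.199 µA, then current-divider fraction G_k/ΣG = 0.08423.)

I ≈ 0.438 µA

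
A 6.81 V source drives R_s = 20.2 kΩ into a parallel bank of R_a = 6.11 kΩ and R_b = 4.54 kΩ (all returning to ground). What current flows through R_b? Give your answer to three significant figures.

I ≈ 0.171 mA

Parallel bank: R_p = 1/(1/6.11 + 1/4.54) = 2.605 kΩ.
V_A by voltage divider: V_A = 6.81 × 2.605/(20.2 + 2.605) = 0.7778 V.
Branch current I = V_A/R_b = 0.7778/4.54 = 0.1713 mA.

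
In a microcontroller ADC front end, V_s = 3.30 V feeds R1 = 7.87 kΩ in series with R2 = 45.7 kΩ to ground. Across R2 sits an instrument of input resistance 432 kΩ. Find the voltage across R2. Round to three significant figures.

First combine the lower leg with the load: R2 ‖ R_L = 41.33 kΩ.
Now apply the divider: V_out = 3.30 × 0.8400 = 2.772 V.

V_out ≈ 2.77 V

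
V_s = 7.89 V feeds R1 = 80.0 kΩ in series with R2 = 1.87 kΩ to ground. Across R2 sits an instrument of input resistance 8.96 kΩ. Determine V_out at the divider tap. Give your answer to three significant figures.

V_out ≈ 0.150 V

R2 ‖ R_L = (1.87 × 8.96)/(1.87 + 8.96) = 1.547 kΩ.
Then V_out = V_s · R2'/(R1 + R2') = 7.89 × 1.547/81.55 = 0.1497 V.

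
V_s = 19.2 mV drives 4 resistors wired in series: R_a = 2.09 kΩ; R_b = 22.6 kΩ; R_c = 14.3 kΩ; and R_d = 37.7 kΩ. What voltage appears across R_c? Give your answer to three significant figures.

V ≈ 3.58 mV

Series total: ΣR = 2.09 + 22.6 + 14.3 + 37.7 = 76.69 kΩ.
Voltage divider: V = V_s · (14.30 / 76.69) = 19.2 × 0.1865 = 3.580 mV.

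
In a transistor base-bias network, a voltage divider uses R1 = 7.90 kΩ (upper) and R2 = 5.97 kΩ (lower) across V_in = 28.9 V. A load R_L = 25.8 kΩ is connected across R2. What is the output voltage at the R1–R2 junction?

V_out ≈ 11.0 V

R2 ‖ R_L = (5.97 × 25.8)/(5.97 + 25.8) = 4.848 kΩ.
Then V_out = V_in · R2'/(R1 + R2') = 28.9 × 4.848/12.75 = 10.99 V.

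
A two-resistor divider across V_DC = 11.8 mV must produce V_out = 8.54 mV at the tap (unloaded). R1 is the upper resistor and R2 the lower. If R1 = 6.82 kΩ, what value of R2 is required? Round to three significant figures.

Required fraction k = V_out/V_DC = 0.7237.
R2 = R1 · 0.7237/(1 − 0.7237) = 17.87 kΩ.

R2 ≈ 17.9 kΩ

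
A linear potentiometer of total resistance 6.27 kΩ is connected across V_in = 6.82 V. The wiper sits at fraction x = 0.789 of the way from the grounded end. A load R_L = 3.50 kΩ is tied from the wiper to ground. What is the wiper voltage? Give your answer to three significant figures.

The pot divides into 1.323 kΩ above the wiper and 4.947 kΩ below.
(x·R_p) ‖ R_L = 2.050 kΩ.
V_out = 6.82 × 2.050/(1.323 + 2.050) = 4.145 V.

V_out ≈ 4.14 V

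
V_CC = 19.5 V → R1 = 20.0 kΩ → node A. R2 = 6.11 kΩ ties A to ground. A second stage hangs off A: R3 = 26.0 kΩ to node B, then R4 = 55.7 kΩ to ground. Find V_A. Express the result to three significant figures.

V_A ≈ 4.32 V

Looking into the second stage from A: R3 + R4 = 81.70 kΩ appears in parallel with R2.
Effective lower resistance at A: R2 ‖ 81.70 = 5.685 kΩ.
First divider: V_A = V_CC · 5.685/(20.0 + 5.685) = 4.316 V.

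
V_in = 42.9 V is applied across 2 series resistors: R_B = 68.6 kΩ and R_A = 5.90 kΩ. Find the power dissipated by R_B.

P ≈ 22.7 mW

The common current is I = 42.9/74.50 = 0.5758 mA.
P = I²R = 0.3316 × 68.6 = 22.75 mW.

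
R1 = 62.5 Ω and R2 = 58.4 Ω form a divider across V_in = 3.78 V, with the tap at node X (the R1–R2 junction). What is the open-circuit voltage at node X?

V_th ≈ 1.83 V

V_th is the unloaded tap voltage: V_in · R2/(R1+R2) = 3.78 × 0.4830 = 1.826 V.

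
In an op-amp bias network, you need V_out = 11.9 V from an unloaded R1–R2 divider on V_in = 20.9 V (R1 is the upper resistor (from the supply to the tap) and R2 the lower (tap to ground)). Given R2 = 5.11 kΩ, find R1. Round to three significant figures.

R1 ≈ 3.86 kΩ

Required fraction k = V_out/V_in = 0.5694.
R1 = R2·(1/k − 1) = 5.11 × 0.7563 = 3.865 kΩ.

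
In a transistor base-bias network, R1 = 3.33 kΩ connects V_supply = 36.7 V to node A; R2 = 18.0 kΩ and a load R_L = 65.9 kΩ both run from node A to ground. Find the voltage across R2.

The load sits in parallel with R2, giving an effective lower resistance R2' = R2·R_L/(R2+R_L) = 14.14 kΩ.
Voltage divider with the loaded lower leg: V_out = 36.7 × 14.14/(3.33 + 14.14) = 36.7 × 0.8094 = 29.70 V.

V_out ≈ 29.7 V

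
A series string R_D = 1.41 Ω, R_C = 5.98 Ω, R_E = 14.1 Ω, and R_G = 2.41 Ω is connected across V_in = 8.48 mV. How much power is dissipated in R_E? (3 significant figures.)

The common current is I = 8.48/23.90 = 0.3548 mA.
V(R_E) = I·R = 5.003 mV; P = V·I = 5.003 × 0.3548 = 1.775 µW.

P ≈ 1.78 µW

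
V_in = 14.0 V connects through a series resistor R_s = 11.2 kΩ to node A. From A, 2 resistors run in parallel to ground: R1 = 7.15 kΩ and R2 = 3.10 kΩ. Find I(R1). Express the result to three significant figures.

I ≈ 0.317 mA

Equivalent of the parallel group: R_p = 2.162 kΩ.
V_A by voltage divider: V_A = 14.0 × 2.162/(11.2 + 2.162) = 2.266 V.
I(R1) = V_A / R1 = 2.266/7.15 = 0.3169 mA.
(Check via current divider: I_total = 1.048 mA; share G_k/ΣG = 0.3024 → same result.)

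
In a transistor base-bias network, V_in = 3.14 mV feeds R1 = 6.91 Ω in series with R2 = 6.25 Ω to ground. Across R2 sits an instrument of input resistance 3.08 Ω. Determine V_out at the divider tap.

R2 ‖ R_L = (6.25 × 3.08)/(6.25 + 3.08) = 2.063 Ω.
Then V_out = V_in · R2'/(R1 + R2') = 3.14 × 2.063/8.973 = 0.7220 mV.
(Unloaded it would be 1.49 mV; the load pulls it down.)

V_out ≈ 0.722 mV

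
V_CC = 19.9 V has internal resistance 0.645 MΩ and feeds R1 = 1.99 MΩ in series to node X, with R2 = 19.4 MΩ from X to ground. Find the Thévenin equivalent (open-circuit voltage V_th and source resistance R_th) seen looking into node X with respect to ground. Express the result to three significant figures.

V_th ≈ 17.5 V, R_th ≈ 2.32 MΩ

R1' = 0.645 + 1.99 = 2.635 MΩ (source resistance + R1).
With X open, the divider is unloaded: V_th = 19.9 × 19.4/22.03 = 17.52 V.
With V_CC suppressed (replaced by a short), R_th = R1' ‖ R2 = (2.635 × 19.4)/(2.635 + 19.4) = 2.320 MΩ.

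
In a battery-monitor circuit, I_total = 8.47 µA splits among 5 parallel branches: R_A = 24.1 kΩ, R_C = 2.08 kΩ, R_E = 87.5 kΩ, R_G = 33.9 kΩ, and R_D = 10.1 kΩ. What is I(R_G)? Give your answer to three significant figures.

I ≈ 0.377 µA

Conductances: ΣG = 1/24.1 + 1/2.08 + 1/87.5 + 1/33.9 + 1/10.1 = 0.6622 (1/kΩ).
Current divider: I(R_G) = I_total · G_k/ΣG = 8.47 × (0.02950/0.6622) = 8.47 × 0.04455 = 0.3773 µA.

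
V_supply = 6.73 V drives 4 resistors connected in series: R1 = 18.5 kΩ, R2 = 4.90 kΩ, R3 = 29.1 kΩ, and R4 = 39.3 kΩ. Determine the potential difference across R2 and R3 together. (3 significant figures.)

V ≈ 2.49 V

Total series resistance ΣR = 18.5 + 4.90 + 29.1 + 39.3 = 91.80 kΩ.
R_{R2..R3} = 4.90 + 29.1 = 34.00 kΩ.
V = V_supply · R/ΣR = 6.73 × 0.3704 = 2.493 V.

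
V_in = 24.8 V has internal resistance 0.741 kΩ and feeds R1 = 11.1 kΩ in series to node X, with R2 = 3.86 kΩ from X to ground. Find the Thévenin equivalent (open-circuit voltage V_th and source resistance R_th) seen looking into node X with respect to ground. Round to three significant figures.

V_th ≈ 6.10 V, R_th ≈ 2.91 kΩ

R1' = 0.741 + 11.1 = 11.84 kΩ (source resistance + R1).
Open-circuit (no load on X): V_th = V_in · R2/(R1' + R2) = 24.8 × 3.86/(11.84 + 3.86) = 6.097 V.
Zeroing V_in shorts the top of R1' to ground, so R_th = R1' ‖ R2 = 2.911 kΩ.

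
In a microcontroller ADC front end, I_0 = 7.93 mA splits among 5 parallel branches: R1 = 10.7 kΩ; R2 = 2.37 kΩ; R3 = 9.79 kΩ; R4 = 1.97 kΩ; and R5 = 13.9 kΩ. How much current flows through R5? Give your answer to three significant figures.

I ≈ 0.477 mA

Conductances: ΣG = 1/10.7 + 1/2.37 + 1/9.79 + 1/1.97 + 1/13.9 = 1.197 (1/kΩ).
Current divider: I(R5) = I_0 · G_k/ΣG = 7.93 × (0.07194/1.197) = 7.93 × 0.06010 = 0.4766 mA.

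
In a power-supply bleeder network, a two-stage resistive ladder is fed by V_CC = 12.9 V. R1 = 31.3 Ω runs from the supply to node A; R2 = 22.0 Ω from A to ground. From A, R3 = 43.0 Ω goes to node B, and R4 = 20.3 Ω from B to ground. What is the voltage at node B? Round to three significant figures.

Node A sees R2 in parallel with the series input of stage 2, R3 + R4 = 63.30 Ω.
Effective lower resistance at A: R2 ‖ 63.30 = 16.33 Ω.
First divider: V_A = V_CC · 16.33/(31.3 + 16.33) = 4.422 V.
Then the unloaded second divider: V_B = V_A × R4/(R3+R4) = 4.422 × 0.3207 = 1.418 V.

V_B ≈ 1.42 V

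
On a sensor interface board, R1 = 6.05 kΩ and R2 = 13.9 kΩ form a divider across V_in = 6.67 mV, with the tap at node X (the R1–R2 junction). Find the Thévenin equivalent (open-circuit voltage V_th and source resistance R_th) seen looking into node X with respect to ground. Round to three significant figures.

V_th is the unloaded tap voltage: V_in · R2/(R1+R2) = 6.67 × 0.6967 = 4.647 mV.
Zeroing V_in shorts the top of R1 to ground, so R_th = R1 ‖ R2 = 4.215 kΩ.

V_th ≈ 4.65 mV, R_th ≈ 4.22 kΩ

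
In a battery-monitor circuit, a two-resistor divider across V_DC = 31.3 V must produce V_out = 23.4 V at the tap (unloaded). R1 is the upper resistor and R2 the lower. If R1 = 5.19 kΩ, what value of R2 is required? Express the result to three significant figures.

R2 ≈ 15.4 kΩ

V_out/V_DC = R2/(R1+R2) = 0.7476.
So R2 = R1 · V_out/(V_DC − V_out) = 5.19 × 23.4/(31.3 − 23.4) = 5.19 × 2.962 = 15.37 kΩ.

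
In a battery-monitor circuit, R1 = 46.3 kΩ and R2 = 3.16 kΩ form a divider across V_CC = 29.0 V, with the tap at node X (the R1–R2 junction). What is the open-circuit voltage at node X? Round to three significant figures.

V_th is the unloaded tap voltage: V_CC · R2/(R1+R2) = 29.0 × 0.06389 = 1.853 V.

V_th ≈ 1.85 V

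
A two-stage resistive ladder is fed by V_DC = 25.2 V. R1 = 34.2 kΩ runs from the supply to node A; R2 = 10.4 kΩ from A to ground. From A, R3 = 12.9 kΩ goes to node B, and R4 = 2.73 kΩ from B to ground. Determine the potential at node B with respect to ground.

V_B ≈ 0.680 V

Looking into the second stage from A: R3 + R4 = 15.63 kΩ appears in parallel with R2.
Effective lower resistance at A: R2 ‖ 15.63 = 6.245 kΩ.
V_A = 25.2 × 6.245/(34.2 + 6.245) = 3.891 V.
Stage 2 is unloaded, so V_B = V_A · R4/(R3+R4) = 3.891 × 2.73/15.63 = 0.6796 V.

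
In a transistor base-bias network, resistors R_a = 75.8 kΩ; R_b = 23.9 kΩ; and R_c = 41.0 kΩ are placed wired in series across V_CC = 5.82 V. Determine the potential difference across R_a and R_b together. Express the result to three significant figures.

Total series resistance ΣR = 75.8 + 23.9 + 41.0 = 140.7 kΩ.
R_{R_a..R_b} = 75.8 + 23.9 = 99.70 kΩ.
Voltage divider: V = V_CC · (99.70 / 140.7) = 5.82 × 0.7086 = 4.124 V.

V ≈ 4.12 V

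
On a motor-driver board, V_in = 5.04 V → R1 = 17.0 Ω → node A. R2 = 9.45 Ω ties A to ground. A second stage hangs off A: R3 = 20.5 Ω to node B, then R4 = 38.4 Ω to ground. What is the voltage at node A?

The second stage (R3 + R4 = 58.90 Ω) loads node A in parallel with R2.
R2 ‖ (R3+R4) = 8.143 Ω.
So V_A = 5.04 × 0.3239 = 1.632 V.

V_A ≈ 1.63 V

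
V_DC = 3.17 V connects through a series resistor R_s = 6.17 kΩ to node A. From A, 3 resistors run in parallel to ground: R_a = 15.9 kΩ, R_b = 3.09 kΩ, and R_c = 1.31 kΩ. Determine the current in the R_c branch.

I ≈ 0.299 mA

Equivalent of the parallel group: R_p = 0.8697 kΩ.
Node voltage V_A = V_DC · R_p/(R_s + R_p) = 3.17 × 0.1235 = 0.3916 V.
I(R_c) = V_A / R_c = 0.3916/1.31 = 0.2989 mA.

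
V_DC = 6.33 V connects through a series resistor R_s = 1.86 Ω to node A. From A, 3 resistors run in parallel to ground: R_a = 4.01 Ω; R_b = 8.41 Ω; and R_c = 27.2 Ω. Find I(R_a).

Parallel bank: R_p = 1/(1/4.01 + 1/8.41 + 1/27.2) = 2.469 Ω.
V_A = 6.33 × 2.469/4.329 = 3.610 V.
Branch current I = V_A/R_a = 3.610/4.01 = 0.9003 A.

I ≈ 0.900 A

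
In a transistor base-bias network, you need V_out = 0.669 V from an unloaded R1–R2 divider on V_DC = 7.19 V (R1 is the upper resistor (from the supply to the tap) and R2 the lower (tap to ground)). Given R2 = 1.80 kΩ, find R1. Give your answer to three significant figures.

R1 ≈ 17.5 kΩ

V_out/V_DC = R2/(R1+R2) = 0.09305.
Rearranging, R1 = R2·(1−k)/k = 1.80 × 9.747 = 17.55 kΩ.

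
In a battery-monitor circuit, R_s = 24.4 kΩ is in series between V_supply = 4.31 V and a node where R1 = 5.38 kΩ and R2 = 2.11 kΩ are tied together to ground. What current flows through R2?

Equivalent of the parallel group: R_p = 1.516 kΩ.
Node voltage V_A = V_supply · R_p/(R_s + R_p) = 4.31 × 0.05848 = 0.2521 V.
I(R2) = V_A / R2 = 0.2521/2.11 = 0.1195 mA.

I ≈ 0.119 mA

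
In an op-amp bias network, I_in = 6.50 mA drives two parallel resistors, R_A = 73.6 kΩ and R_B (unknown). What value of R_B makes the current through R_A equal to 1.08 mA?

In a two-way split, I_A/I_in = R_B/(R_A + R_B).
With f = 0.1662, R_B = R_A · f/(1−f) = 73.6 × 0.1993 = 14.67 kΩ.

R_B ≈ 14.7 kΩ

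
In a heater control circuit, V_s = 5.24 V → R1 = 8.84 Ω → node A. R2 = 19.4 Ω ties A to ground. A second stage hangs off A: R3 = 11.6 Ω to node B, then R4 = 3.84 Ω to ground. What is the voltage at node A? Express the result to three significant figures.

The second stage (R3 + R4 = 15.44 Ω) loads node A in parallel with R2.
R2 ‖ (R3+R4) = 8.597 Ω.
V_A = 5.24 × 8.597/(8.84 + 8.597) = 2.584 V.

V_A ≈ 2.58 V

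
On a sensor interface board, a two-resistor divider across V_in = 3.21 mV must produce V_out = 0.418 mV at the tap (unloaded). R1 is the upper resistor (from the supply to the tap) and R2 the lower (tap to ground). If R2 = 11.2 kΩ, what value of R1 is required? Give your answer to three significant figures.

R1 ≈ 74.8 kΩ

V_out/V_in = R2/(R1+R2) = 0.1302.
R1 = R2·(1/k − 1) = 11.2 × 6.679 = 74.81 kΩ.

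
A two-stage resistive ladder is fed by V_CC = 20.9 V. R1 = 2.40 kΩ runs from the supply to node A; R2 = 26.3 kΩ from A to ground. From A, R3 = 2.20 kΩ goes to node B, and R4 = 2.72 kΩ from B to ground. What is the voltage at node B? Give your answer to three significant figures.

Node A sees R2 in parallel with the series input of stage 2, R3 + R4 = 4.920 kΩ.
Effective lower resistance at A: R2 ‖ 4.920 = 4.145 kΩ.
V_A = 20.9 × 4.145/(2.40 + 4.145) = 13.24 V.
Stage 2 is unloaded, so V_B = V_A · R4/(R3+R4) = 13.24 × 2.72/4.920 = 7.317 V.

V_B ≈ 7.32 V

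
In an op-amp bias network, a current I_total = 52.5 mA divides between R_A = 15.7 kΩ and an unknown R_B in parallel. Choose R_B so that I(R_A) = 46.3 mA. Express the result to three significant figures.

Two-branch current divider: I_A = I_total · R_B/(R_A + R_B).
46.3/52.5 = R_B/(R_A + R_B) → R_B = R_A · (0.8819)/(1 − 0.8819) = 15.7 × 7.468 = 117.2 kΩ.

R_B ≈ 117 kΩ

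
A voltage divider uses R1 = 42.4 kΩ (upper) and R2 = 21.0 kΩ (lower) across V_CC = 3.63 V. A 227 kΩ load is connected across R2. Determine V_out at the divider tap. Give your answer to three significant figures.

V_out ≈ 1.13 V

First combine the lower leg with the load: R2 ‖ R_L = 19.22 kΩ.
Then V_out = V_CC · R2'/(R1 + R2') = 3.63 × 19.22/61.62 = 1.132 V.
(Unloaded it would be 1.20 V; the load pulls it down.)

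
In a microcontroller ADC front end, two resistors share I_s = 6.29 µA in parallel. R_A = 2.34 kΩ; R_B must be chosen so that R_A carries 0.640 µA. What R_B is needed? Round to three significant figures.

R_B ≈ 0.265 kΩ

In a two-way split, I_A/I_s = R_B/(R_A + R_B).
With f = 0.1017, R_B = R_A · f/(1−f) = 2.34 × 0.1133 = 0.2651 kΩ.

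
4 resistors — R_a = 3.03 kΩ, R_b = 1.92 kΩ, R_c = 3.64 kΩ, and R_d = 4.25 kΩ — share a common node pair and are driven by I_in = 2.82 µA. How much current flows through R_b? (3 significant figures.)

Conductances: ΣG = 1/3.03 + 1/1.92 + 1/3.64 + 1/4.25 = 1.361 (1/kΩ).
By the current-divider rule, I = I_in · G_k/ΣG = 2.82 × 0.3827 = 1.079 µA.

I ≈ 1.08 µA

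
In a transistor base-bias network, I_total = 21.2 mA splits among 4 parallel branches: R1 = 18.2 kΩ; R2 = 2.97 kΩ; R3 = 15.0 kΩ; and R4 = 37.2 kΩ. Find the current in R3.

ΣG = 1/18.2 + 1/2.97 + 1/15.0 + 1/37.2 = 0.4852.
By the current-divider rule, I = I_total · G_k/ΣG = 21.2 × 0.1374 = 2.913 mA.

I ≈ 2.91 mA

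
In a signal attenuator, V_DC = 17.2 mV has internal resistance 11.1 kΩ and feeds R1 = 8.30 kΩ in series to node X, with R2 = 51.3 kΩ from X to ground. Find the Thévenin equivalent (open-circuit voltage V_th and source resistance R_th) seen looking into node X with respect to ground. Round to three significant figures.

V_th ≈ 12.5 mV, R_th ≈ 14.1 kΩ

R1' = 11.1 + 8.30 = 19.40 kΩ (source resistance + R1).
V_th is the unloaded tap voltage: V_DC · R2/(R1'+R2) = 17.2 × 0.7256 = 12.48 mV.
Looking into X with the source shorted: R_th = R1'·R2/(R1'+R2) = 19.40 × 51.3/70.70 = 14.08 kΩ.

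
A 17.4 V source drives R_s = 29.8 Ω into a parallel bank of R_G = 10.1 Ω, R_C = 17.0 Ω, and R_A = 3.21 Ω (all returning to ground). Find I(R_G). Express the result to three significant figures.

I ≈ 0.115 A

Equivalent of the parallel group: R_p = 2.131 Ω.
V_A by voltage divider: V_A = 17.4 × 2.131/(29.8 + 2.131) = 1.161 V.
I(R_G) = V_A / R_G = 1.161/10.1 = 0.1150 A.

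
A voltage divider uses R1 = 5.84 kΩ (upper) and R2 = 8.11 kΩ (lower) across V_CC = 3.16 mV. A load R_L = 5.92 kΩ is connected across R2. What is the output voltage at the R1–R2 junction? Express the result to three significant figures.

V_out ≈ 1.17 mV

R2 ‖ R_L = (8.11 × 5.92)/(8.11 + 5.92) = 3.422 kΩ.
Voltage divider with the loaded lower leg: V_out = 3.16 × 3.422/(5.84 + 3.422) = 3.16 × 0.3695 = 1.168 mV.
(Unloaded it would be 1.84 mV; the load pulls it down.)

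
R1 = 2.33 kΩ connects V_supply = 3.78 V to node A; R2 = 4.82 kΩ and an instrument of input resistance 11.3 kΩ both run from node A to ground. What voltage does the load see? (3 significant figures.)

First combine the lower leg with the load: R2 ‖ R_L = 3.379 kΩ.
Now apply the divider: V_out = 3.78 × 0.5919 = 2.237 V.
(Unloaded it would be 2.55 V; the load pulls it down.)

V_out ≈ 2.24 V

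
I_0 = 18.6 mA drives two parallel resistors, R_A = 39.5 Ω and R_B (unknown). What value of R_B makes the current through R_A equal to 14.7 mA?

R_B ≈ 149 Ω

The fraction through R_A equals R_B/(R_A+R_B).
With f = 0.7903, R_B = R_A · f/(1−f) = 39.5 × 3.769 = 148.9 Ω.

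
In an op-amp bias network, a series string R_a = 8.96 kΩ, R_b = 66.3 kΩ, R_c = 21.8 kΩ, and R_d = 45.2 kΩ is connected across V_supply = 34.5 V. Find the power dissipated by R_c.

Series current I = V_supply/ΣR = 34.5/142.3 = 0.2425 mA.
P = I²R = 0.05881 × 21.8 = 1.282 mW.

P ≈ 1.28 mW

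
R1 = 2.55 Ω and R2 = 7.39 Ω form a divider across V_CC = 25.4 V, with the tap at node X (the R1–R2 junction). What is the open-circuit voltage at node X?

V_th ≈ 18.9 V

V_th is the unloaded tap voltage: V_CC · R2/(R1+R2) = 25.4 × 0.7435 = 18.88 V.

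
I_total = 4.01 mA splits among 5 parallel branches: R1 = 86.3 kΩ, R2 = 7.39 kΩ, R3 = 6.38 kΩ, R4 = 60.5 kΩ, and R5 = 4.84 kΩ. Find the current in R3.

Total conductance ΣG = 1/86.3 + 1/7.39 + 1/6.38 + 1/60.5 + 1/4.84 = 0.5268 (units of 1/kΩ).
R3 takes the fraction G_k/ΣG = 0.1567/0.5268 = 0.2975, so I = 4.01 × 0.2975 = 1.193 mA.

I ≈ 1.19 mA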